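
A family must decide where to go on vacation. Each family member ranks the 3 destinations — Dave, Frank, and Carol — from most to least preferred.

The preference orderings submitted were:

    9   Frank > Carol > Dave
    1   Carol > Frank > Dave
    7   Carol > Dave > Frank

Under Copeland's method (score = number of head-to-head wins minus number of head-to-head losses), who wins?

Frank

Pairwise results:
  Dave vs Frank: Frank wins 10–7.
  Dave vs Carol: Carol wins 17–0.
  Frank vs Carol: Frank wins 9–8.
Copeland scores (wins − losses):
  Dave: 0 − 2 = -2
  Frank: 2 − 0 = 2
  Carol: 1 − 1 = 0
Frank has the best Copeland score.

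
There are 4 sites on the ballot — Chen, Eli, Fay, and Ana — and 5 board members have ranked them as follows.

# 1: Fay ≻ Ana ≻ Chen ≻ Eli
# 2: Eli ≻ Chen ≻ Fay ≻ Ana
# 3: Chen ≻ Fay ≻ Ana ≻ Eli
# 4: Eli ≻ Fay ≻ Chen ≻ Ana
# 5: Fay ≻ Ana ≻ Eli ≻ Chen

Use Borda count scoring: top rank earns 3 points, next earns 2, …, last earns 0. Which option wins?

Borda scores:
  Chen: 1 + 2 + 3 + 1 + 0 = 7
  Eli: 0 + 3 + 0 + 3 + 1 = 7
  Fay: 3 + 1 + 2 + 2 + 3 = 11
  Ana: 2 + 0 + 1 + 0 + 2 = 5
Fay has the highest total.

Fay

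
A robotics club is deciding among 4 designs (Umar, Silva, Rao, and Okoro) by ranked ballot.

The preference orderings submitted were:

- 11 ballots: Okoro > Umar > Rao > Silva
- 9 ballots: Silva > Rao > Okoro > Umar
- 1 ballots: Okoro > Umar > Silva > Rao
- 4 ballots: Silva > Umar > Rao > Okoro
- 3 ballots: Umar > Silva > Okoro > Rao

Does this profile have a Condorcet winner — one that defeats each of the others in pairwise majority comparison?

Head-to-head results (28 voters total):
Umar vs Silva: Umar wins 15–13.
Umar vs Rao: Umar wins 19–9.
Umar vs Okoro: Okoro wins 21–7.
Silva vs Rao: Silva wins 17–11.
Silva vs Okoro: Silva wins 16–12.
Rao vs Okoro: Okoro wins 15–13.
No candidate beats all others: Umar beats Silva beats Okoro beats Umar, a majority cycle.

No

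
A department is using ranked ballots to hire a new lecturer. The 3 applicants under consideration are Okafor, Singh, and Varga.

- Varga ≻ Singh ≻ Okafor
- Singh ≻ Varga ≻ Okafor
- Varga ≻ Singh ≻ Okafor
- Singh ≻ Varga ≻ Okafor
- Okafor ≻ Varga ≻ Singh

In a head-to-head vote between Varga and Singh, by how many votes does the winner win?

Ballots ranking Varga above Singh: 3.
Ballots ranking Singh above Varga: 2.
Varga wins 3–2, a margin of 1.

1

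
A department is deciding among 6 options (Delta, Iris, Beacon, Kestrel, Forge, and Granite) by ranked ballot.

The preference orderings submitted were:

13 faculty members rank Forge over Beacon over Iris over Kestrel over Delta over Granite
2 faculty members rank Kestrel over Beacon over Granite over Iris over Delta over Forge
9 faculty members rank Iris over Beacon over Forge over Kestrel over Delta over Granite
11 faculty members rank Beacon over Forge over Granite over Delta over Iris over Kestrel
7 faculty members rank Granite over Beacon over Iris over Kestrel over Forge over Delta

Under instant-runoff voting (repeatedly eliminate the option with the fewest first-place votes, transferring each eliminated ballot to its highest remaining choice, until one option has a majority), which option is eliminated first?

Delta

Round 1: Forge 13, Beacon 11, Iris 9, Granite 7, Kestrel 2, Delta 0. Delta has the fewest and is eliminated.
Round 2: Forge 13, Beacon 11, Iris 9, Granite 7, Kestrel 2. Kestrel has the fewest and is eliminated.
Round 3: Beacon 13, Forge 13, Iris 9, Granite 7. Granite has the fewest and is eliminated.
Round 4: Beacon 20, Forge 13, Iris 9. Iris has the fewest and is eliminated.
Round 5: Beacon 29, Forge 13. Beacon has a majority.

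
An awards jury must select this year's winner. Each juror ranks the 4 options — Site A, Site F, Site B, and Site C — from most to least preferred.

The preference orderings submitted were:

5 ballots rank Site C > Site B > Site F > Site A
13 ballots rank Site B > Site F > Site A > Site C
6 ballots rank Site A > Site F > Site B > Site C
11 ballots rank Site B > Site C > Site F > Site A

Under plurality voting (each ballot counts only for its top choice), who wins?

First-place vote totals:
  Site A: 6
  Site F: 0
  Site B: 24
  Site C: 5
Site B has the most first-place votes.

Site B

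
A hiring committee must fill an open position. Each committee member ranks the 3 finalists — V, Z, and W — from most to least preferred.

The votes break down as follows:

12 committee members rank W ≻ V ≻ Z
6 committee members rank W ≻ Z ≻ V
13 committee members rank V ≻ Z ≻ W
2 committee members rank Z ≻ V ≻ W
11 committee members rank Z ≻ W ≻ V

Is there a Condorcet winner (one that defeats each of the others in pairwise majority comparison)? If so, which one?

Head-to-head results (44 voters total):
V vs Z: V wins 25–19.
V vs W: W wins 29–15.
Z vs W: Z wins 26–18.
No candidate beats all others: V beats Z beats W beats V, a majority cycle.

No Condorcet winner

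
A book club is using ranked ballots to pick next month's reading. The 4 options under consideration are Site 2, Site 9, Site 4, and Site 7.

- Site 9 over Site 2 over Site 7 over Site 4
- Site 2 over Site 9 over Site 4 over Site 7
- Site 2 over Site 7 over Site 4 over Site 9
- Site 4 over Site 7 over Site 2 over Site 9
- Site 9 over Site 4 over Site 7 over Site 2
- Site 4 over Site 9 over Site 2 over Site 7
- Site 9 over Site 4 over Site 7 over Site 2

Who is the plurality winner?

First-place vote totals:
  Site 2: 2
  Site 9: 3
  Site 4: 2
  Site 7: 0
Site 9 has the most first-place votes.

Site 9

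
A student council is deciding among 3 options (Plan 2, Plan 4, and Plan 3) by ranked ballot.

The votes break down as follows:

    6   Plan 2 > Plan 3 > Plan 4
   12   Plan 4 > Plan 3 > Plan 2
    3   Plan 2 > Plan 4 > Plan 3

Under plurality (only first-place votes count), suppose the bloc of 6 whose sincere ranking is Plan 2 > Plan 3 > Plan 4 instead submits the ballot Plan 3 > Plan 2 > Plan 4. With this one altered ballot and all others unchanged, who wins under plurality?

Plan 4

First-place totals with the altered ballot: Plan 2 3, Plan 4 12, Plan 3 6.
The winner is unchanged: still Plan 4.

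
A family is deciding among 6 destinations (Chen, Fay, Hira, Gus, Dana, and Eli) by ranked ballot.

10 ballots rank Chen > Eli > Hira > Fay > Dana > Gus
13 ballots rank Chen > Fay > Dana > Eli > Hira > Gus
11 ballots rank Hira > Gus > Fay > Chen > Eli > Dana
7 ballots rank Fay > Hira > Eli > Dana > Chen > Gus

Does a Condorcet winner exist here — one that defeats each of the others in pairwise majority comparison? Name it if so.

Chen

Head-to-head results (41 voters total):
Chen vs Fay: Chen wins 23–18.
Chen vs Hira: Chen wins 23–18.
Chen vs Gus: Chen wins 30–11.
Chen vs Dana: Chen wins 34–7.
Chen vs Eli: Chen wins 34–7.
Fay vs Hira: Hira wins 21–20.
Fay vs Gus: Fay wins 30–11.
Fay vs Dana: Fay wins 41–0.
Fay vs Eli: Fay wins 31–10.
Hira vs Gus: Hira wins 41–0.
Hira vs Dana: Hira wins 28–13.
Hira vs Eli: Eli wins 23–18.
Gus vs Dana: Dana wins 30–11.
Gus vs Eli: Eli wins 30–11.
Dana vs Eli: Eli wins 28–13.
Chen beats each rival — Fay (23–18), Hira (23–18), Gus (30–11), Dana (34–7), Eli (34–7) — so Chen is the Condorcet winner.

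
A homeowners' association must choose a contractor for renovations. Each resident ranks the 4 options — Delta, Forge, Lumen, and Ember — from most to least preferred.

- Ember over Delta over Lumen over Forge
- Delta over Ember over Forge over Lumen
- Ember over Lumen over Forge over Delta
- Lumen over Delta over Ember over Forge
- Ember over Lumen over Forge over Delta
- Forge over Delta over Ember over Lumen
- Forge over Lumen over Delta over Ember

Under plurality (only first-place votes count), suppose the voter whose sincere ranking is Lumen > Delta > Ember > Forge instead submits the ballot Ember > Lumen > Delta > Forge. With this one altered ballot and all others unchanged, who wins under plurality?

First-place totals with the altered ballot: Delta 1, Forge 2, Lumen 0, Ember 4.
The winner is unchanged: still Ember.

Ember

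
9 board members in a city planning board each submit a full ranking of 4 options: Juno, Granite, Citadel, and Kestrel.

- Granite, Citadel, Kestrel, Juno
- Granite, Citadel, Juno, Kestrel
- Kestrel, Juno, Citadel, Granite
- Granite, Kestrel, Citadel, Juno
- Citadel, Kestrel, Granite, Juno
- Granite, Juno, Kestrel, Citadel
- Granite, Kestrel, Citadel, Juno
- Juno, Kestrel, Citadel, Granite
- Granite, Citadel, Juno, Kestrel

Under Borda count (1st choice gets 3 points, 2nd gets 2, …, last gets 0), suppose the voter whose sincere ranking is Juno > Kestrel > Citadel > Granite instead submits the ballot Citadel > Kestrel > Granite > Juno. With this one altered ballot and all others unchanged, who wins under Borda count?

Granite

Borda totals with the altered ballot: Juno 6, Granite 20, Citadel 15, Kestrel 13.
The winner is unchanged: still Granite.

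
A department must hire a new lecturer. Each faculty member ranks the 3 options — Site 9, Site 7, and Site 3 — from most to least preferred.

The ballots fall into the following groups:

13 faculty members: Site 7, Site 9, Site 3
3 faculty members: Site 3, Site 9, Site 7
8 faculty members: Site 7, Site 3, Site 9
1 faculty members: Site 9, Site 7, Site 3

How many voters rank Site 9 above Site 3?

14

Ballots ranking Site 9 above Site 3: 13+1 = 14.
Ballots ranking Site 3 above Site 9: 3+8 = 11.
So 14 of 25 voters prefer Site 9 to Site 3.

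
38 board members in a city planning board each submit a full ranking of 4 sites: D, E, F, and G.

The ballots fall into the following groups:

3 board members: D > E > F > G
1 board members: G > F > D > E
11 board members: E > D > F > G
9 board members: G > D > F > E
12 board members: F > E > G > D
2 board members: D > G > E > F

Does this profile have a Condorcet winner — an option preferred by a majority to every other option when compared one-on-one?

No

Head-to-head results (38 voters total):
D vs E: E wins 23–15.
D vs F: D wins 25–13.
D vs G: G wins 22–16.
E vs F: F wins 22–16.
E vs G: E wins 26–12.
F vs G: F wins 26–12.
No candidate beats all others: D beats F beats E beats D, a majority cycle.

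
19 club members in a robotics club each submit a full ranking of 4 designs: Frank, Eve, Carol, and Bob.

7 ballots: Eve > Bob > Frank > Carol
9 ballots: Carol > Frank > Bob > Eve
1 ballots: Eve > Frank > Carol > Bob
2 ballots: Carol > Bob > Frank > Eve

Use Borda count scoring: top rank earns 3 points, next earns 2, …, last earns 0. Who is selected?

Carol

Borda scores:
  Frank: 7·1 + 9·2 + 2 + 2·1 = 29
  Eve: 7·3 + 9·0 + 3 + 2·0 = 24
  Carol: 7·0 + 9·3 + 1 + 2·3 = 34
  Bob: 7·2 + 9·1 + 0 + 2·2 = 27
Carol has the highest total.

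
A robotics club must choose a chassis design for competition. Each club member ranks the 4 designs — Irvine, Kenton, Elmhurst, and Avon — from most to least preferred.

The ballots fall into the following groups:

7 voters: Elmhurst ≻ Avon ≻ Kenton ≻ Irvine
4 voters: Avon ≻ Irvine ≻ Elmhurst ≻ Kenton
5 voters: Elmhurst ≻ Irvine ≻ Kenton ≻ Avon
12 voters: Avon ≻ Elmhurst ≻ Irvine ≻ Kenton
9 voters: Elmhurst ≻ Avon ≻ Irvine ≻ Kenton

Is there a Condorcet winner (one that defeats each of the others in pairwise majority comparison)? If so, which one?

Elmhurst

Head-to-head results (37 voters total):
Irvine vs Kenton: Irvine wins 30–7.
Irvine vs Elmhurst: Elmhurst wins 33–4.
Irvine vs Avon: Avon wins 32–5.
Kenton vs Elmhurst: Elmhurst wins 37–0.
Kenton vs Avon: Avon wins 32–5.
Elmhurst vs Avon: Elmhurst wins 21–16.
Elmhurst beats each rival — Irvine (33–4), Kenton (37–0), Avon (21–16) — so Elmhurst is the Condorcet winner.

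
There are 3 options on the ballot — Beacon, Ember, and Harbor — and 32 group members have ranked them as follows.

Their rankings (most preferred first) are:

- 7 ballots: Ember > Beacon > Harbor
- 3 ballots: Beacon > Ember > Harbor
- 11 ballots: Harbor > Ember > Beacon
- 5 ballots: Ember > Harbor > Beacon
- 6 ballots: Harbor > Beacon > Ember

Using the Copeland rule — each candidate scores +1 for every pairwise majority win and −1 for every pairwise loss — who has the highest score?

Harbor

Pairwise results:
  Beacon vs Ember: Ember wins 23–9.
  Beacon vs Harbor: Harbor wins 22–10.
  Ember vs Harbor: Harbor wins 17–15.
Copeland scores (wins − losses):
  Beacon: 0 − 2 = -2
  Ember: 1 − 1 = 0
  Harbor: 2 − 0 = 2
Harbor has the best Copeland score.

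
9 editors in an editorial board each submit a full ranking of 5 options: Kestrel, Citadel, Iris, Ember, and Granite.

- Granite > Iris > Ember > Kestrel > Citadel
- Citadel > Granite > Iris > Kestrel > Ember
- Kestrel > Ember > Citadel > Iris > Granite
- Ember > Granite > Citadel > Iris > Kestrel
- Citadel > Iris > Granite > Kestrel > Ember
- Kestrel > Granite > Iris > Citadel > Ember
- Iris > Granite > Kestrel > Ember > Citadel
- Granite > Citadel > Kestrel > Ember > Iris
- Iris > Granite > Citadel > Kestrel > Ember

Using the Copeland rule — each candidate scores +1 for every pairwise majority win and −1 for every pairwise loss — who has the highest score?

Granite

Pairwise results:
  Kestrel vs Citadel: Citadel wins 5–4.
  Kestrel vs Iris: Iris wins 6–3.
  Kestrel vs Ember: Kestrel wins 7–2.
  Kestrel vs Granite: Granite wins 7–2.
  Citadel vs Iris: Citadel wins 5–4.
  Citadel vs Ember: Citadel wins 5–4.
  Citadel vs Granite: Granite wins 6–3.
  Iris vs Ember: Iris wins 6–3.
  Iris vs Granite: Granite wins 5–4.
  Ember vs Granite: Granite wins 7–2.
Copeland scores (wins − losses):
  Kestrel: 1 − 3 = -2
  Citadel: 3 − 1 = 2
  Iris: 2 − 2 = 0
  Ember: 0 − 4 = -4
  Granite: 4 − 0 = 4
Granite has the best Copeland score.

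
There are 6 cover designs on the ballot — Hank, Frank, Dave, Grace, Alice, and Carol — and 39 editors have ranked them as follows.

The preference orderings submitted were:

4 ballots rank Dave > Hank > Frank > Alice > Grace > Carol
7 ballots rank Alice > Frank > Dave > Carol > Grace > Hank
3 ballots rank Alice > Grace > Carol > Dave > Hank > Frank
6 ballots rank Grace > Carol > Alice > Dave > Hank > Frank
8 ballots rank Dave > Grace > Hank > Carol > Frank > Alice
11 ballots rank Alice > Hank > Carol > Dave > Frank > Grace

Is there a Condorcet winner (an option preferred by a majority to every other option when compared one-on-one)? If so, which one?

Head-to-head results (39 voters total):
Hank vs Frank: Hank wins 32–7.
Hank vs Dave: Dave wins 28–11.
Hank vs Grace: Grace wins 24–15.
Hank vs Alice: Alice wins 27–12.
Hank vs Carol: Hank wins 23–16.
Frank vs Dave: Dave wins 32–7.
Frank vs Grace: Frank wins 22–17.
Frank vs Alice: Alice wins 27–12.
Frank vs Carol: Carol wins 28–11.
Dave vs Grace: Dave wins 30–9.
Dave vs Alice: Alice wins 27–12.
Dave vs Carol: Carol wins 20–19.
Grace vs Alice: Alice wins 25–14.
Grace vs Carol: Grace wins 21–18.
Alice vs Carol: Alice wins 25–14.
Alice beats each rival — Hank (27–12), Frank (27–12), Dave (27–12), Grace (25–14), Carol (25–14) — so Alice is the Condorcet winner.

Alice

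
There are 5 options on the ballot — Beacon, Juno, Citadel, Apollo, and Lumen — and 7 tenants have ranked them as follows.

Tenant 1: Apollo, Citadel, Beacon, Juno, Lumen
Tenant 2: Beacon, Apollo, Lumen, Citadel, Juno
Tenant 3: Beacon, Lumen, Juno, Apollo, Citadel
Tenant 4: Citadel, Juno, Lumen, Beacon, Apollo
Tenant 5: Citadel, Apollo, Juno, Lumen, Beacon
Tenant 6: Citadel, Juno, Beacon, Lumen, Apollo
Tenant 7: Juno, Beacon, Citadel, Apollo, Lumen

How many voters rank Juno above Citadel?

Ballots ranking Juno above Citadel: 2.
Ballots ranking Citadel above Juno: 5.
So 2 of 7 voters prefer Juno to Citadel.

2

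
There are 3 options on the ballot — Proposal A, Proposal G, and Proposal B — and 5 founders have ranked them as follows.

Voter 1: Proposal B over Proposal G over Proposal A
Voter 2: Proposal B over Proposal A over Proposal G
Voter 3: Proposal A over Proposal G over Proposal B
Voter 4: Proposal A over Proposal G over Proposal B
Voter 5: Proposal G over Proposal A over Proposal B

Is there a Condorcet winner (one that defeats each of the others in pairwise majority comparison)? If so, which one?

Head-to-head results (5 voters total):
Proposal A vs Proposal G: Proposal A wins 3–2.
Proposal A vs Proposal B: Proposal A wins 3–2.
Proposal G vs Proposal B: Proposal G wins 3–2.
Proposal A beats each rival — Proposal G (3–2), Proposal B (3–2) — so Proposal A is the Condorcet winner.

Proposal A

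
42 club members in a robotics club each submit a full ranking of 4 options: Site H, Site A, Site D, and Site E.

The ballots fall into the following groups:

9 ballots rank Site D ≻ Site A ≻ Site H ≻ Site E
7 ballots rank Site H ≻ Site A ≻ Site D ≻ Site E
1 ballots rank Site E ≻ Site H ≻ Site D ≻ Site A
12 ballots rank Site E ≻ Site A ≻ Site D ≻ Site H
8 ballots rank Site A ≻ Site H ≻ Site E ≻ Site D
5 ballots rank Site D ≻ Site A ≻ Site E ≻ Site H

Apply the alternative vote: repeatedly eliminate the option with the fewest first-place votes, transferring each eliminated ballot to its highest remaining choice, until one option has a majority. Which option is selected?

Round 1: Site D 14, Site E 13, Site A 8, Site H 7. Site H has the fewest and is eliminated.
Round 2: Site A 15, Site D 14, Site E 13. Site E has the fewest and is eliminated.
Round 3: Site A 27, Site D 15. Site A has a majority.

Site A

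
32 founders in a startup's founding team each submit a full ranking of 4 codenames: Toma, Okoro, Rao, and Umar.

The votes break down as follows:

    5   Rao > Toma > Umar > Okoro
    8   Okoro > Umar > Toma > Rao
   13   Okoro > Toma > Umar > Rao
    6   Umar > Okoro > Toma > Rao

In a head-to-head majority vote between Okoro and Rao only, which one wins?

Ballots ranking Okoro above Rao: 8+13+6 = 27.
Ballots ranking Rao above Okoro: 5.
Okoro wins the head-to-head, 27–5.

Okoro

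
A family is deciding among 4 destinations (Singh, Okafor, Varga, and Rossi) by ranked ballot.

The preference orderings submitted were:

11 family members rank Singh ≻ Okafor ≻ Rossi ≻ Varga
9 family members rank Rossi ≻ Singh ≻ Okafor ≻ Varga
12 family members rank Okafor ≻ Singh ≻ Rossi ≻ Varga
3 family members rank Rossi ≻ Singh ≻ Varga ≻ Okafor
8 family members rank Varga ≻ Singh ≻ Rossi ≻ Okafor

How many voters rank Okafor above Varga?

Ballots ranking Okafor above Varga: 11+9+12 = 32.
Ballots ranking Varga above Okafor: 3+8 = 11.
So 32 of 43 voters prefer Okafor to Varga.

32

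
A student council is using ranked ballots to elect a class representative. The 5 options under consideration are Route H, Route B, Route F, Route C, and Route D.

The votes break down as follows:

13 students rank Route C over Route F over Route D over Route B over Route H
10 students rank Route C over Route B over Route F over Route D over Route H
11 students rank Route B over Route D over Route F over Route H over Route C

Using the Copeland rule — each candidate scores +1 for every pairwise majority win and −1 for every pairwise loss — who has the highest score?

Pairwise results:
  Route H vs Route B: Route B wins 34–0.
  Route H vs Route F: Route F wins 34–0.
  Route H vs Route C: Route C wins 23–11.
  Route H vs Route D: Route D wins 34–0.
  Route B vs Route F: Route B wins 21–13.
  Route B vs Route C: Route C wins 23–11.
  Route B vs Route D: Route B wins 21–13.
  Route F vs Route C: Route C wins 23–11.
  Route F vs Route D: Route F wins 23–11.
  Route C vs Route D: Route C wins 23–11.
Copeland scores (wins − losses):
  Route H: 0 − 4 = -4
  Route B: 3 − 1 = 2
  Route F: 2 − 2 = 0
  Route C: 4 − 0 = 4
  Route D: 1 − 3 = -2
Route C has the best Copeland score.

Route C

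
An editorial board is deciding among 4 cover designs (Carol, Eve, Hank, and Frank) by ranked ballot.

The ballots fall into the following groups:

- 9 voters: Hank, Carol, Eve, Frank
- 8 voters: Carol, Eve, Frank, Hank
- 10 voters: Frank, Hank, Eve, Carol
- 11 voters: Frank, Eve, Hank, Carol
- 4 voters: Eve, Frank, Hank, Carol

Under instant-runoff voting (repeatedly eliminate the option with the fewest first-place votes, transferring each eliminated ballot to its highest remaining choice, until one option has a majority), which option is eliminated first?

Eve

Round 1: Frank 21, Hank 9, Carol 8, Eve 4. Eve has the fewest and is eliminated.
Round 2: Frank 25, Hank 9, Carol 8. Frank has a majority.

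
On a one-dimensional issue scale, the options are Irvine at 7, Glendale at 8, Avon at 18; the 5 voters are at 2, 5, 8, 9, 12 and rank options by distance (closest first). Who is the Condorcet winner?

With single-peaked preferences on a line, the Condorcet winner is the candidate closest to the median voter.
The median voter (position 8) is closest to Glendale at 8.
Check: Glendale vs Avon — voters closer to Glendale: 5 of 5.

Glendale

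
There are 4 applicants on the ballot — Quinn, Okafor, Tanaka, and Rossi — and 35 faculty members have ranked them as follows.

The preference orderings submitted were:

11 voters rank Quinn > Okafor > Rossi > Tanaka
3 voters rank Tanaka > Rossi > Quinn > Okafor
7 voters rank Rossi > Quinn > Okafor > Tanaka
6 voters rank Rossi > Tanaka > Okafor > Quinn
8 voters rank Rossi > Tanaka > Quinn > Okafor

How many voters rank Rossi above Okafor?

24

Ballots ranking Rossi above Okafor: 3+7+6+8 = 24.
Ballots ranking Okafor above Rossi: 11.
So 24 of 35 voters prefer Rossi to Okafor.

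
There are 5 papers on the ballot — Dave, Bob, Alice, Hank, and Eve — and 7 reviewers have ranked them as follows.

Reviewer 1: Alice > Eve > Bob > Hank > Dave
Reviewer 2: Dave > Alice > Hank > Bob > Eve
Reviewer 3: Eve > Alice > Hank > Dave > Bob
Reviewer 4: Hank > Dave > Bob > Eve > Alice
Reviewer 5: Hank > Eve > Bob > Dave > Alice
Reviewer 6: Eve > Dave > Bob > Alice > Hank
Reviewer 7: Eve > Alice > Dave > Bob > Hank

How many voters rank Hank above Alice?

2

Ballots ranking Hank above Alice: 2.
Ballots ranking Alice above Hank: 5.
So 2 of 7 voters prefer Hank to Alice.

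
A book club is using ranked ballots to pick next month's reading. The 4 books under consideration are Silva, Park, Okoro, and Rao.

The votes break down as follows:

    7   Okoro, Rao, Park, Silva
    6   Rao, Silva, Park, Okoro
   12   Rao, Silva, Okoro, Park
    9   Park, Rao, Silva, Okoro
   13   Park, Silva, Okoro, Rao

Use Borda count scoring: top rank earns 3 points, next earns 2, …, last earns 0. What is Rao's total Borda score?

Borda scores:
  Silva: 7·0 + 6·2 + 12·2 + 9·1 + 13·2 = 71
  Park: 7·1 + 6·1 + 12·0 + 9·3 + 13·3 = 79
  Okoro: 7·3 + 6·0 + 12·1 + 9·0 + 13·1 = 46
  Rao: 7·2 + 6·3 + 12·3 + 9·2 + 13·0 = 86

86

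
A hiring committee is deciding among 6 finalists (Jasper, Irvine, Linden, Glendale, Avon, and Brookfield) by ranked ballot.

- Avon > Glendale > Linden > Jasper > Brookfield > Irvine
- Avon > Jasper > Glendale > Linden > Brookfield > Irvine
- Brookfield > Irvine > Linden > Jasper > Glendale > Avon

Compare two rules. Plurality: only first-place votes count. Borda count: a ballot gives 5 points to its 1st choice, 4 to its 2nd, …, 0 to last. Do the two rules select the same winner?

Plurality first-place counts: Jasper 0, Irvine 0, Linden 0, Glendale 0, Avon 2, Brookfield 1 → Avon.
Borda totals: Jasper 8, Irvine 4, Linden 8, Glendale 8, Avon 10, Brookfield 7 → Avon.
The two rules agree on Avon.

Yes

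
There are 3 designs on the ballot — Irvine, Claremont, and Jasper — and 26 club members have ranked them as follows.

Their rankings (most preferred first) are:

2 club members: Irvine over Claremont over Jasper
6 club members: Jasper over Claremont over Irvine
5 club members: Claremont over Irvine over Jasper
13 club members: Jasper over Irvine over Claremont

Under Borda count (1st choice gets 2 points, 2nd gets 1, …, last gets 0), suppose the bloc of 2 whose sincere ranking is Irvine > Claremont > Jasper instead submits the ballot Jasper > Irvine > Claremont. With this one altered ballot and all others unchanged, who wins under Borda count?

Jasper

Borda totals with the altered ballot: Irvine 20, Claremont 16, Jasper 42.
The winner is unchanged: still Jasper.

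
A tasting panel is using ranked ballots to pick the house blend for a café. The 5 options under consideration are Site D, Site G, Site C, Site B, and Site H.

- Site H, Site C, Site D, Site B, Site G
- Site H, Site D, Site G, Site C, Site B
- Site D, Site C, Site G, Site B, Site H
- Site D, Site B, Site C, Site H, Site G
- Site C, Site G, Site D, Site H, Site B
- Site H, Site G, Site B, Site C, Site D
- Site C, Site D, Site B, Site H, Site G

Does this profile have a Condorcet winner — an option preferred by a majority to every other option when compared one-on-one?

Yes

Head-to-head results (7 voters total):
Site D vs Site G: Site D wins 5–2.
Site D vs Site C: Site C wins 4–3.
Site D vs Site B: Site D wins 6–1.
Site D vs Site H: Site D wins 4–3.
Site G vs Site C: Site C wins 5–2.
Site G vs Site B: Site G wins 4–3.
Site G vs Site H: Site H wins 5–2.
Site C vs Site B: Site C wins 5–2.
Site C vs Site H: Site C wins 4–3.
Site B vs Site H: Site H wins 4–3.
Site C beats each rival — Site D (4–3), Site G (5–2), Site B (5–2), Site H (4–3) — so Site C is the Condorcet winner.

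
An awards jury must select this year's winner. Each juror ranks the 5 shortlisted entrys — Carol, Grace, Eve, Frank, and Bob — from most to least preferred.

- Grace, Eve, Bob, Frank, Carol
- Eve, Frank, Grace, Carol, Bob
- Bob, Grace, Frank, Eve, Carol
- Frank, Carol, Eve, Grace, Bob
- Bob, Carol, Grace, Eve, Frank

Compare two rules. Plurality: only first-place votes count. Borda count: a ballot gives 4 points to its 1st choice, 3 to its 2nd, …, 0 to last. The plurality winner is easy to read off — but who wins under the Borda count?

Plurality first-place counts: Carol 0, Grace 1, Eve 1, Frank 1, Bob 2 → Bob.
Borda totals: Carol 7, Grace 12, Eve 11, Frank 10, Bob 10 → Grace.

Grace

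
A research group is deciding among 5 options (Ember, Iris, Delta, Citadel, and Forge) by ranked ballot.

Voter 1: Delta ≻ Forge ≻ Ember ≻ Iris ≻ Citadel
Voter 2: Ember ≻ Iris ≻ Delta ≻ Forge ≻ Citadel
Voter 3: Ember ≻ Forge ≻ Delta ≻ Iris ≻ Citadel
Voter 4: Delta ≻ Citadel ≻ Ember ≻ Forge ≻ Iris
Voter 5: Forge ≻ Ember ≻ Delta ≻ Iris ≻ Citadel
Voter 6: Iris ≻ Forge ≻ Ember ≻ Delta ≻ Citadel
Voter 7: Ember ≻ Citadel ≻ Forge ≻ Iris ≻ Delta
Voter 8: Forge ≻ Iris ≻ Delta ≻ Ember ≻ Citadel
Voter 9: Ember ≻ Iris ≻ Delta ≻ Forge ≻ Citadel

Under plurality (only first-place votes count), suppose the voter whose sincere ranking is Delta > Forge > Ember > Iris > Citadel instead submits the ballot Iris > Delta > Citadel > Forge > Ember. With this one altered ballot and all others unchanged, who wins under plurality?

Ember

First-place totals with the altered ballot: Ember 4, Iris 2, Delta 1, Citadel 0, Forge 2.
The winner is unchanged: still Ember.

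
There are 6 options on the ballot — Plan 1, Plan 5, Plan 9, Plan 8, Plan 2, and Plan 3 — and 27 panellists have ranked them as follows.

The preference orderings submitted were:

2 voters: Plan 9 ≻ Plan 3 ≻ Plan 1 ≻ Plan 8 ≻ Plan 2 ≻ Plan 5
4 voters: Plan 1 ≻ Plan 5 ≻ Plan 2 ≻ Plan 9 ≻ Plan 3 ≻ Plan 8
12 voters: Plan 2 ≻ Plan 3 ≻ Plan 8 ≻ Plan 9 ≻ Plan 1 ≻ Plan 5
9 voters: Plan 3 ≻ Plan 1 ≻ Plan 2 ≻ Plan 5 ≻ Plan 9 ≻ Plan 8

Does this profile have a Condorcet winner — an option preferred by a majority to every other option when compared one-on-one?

Head-to-head results (27 voters total):
Plan 1 vs Plan 5: Plan 1 wins 27–0.
Plan 1 vs Plan 9: Plan 9 wins 14–13.
Plan 1 vs Plan 8: Plan 1 wins 15–12.
Plan 1 vs Plan 2: Plan 1 wins 15–12.
Plan 1 vs Plan 3: Plan 3 wins 23–4.
Plan 5 vs Plan 9: Plan 9 wins 14–13.
Plan 5 vs Plan 8: Plan 8 wins 14–13.
Plan 5 vs Plan 2: Plan 2 wins 23–4.
Plan 5 vs Plan 3: Plan 3 wins 23–4.
Plan 9 vs Plan 8: Plan 9 wins 15–12.
Plan 9 vs Plan 2: Plan 2 wins 25–2.
Plan 9 vs Plan 3: Plan 3 wins 21–6.
Plan 8 vs Plan 2: Plan 2 wins 25–2.
Plan 8 vs Plan 3: Plan 3 wins 27–0.
Plan 2 vs Plan 3: Plan 2 wins 16–11.
No candidate beats all others: Plan 1 beats Plan 2 beats Plan 9 beats Plan 1, a majority cycle.

No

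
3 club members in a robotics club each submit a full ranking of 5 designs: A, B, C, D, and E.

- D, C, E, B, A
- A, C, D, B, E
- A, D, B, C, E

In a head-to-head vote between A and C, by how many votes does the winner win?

1

Ballots ranking A above C: 2.
Ballots ranking C above A: 1.
A wins 2–1, a margin of 1.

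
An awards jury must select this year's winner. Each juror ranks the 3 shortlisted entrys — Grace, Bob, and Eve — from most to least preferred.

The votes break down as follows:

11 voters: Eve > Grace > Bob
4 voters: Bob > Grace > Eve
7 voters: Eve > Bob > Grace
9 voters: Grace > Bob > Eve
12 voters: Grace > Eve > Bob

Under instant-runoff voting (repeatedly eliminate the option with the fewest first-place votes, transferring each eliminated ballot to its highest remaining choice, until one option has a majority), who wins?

Grace

Round 1: Grace 21, Eve 18, Bob 4. Bob has the fewest and is eliminated.
Round 2: Grace 25, Eve 18. Grace has a majority.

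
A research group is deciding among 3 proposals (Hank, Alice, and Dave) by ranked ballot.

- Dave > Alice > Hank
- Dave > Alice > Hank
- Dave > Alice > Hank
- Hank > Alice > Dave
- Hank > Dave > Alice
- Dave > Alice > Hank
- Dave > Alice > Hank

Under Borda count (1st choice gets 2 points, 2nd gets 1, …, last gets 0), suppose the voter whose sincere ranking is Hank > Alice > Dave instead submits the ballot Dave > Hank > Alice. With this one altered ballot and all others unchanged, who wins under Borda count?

Dave

Borda totals with the altered ballot: Hank 3, Alice 5, Dave 13.
The winner is unchanged: still Dave.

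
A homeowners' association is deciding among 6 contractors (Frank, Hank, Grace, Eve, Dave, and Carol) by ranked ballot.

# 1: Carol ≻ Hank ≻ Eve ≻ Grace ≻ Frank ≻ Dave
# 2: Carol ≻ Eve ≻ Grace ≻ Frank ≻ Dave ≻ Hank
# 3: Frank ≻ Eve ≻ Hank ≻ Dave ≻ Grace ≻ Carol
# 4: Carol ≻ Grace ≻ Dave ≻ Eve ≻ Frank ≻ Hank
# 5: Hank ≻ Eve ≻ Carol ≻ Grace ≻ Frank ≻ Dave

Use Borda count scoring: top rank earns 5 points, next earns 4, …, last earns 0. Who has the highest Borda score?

Carol

Borda scores:
  Frank: 1 + 2 + 5 + 1 + 1 = 10
  Hank: 4 + 0 + 3 + 0 + 5 = 12
  Grace: 2 + 3 + 1 + 4 + 2 = 12
  Eve: 3 + 4 + 4 + 2 + 4 = 17
  Dave: 0 + 1 + 2 + 3 + 0 = 6
  Carol: 5 + 5 + 0 + 5 + 3 = 18
Carol has the highest total.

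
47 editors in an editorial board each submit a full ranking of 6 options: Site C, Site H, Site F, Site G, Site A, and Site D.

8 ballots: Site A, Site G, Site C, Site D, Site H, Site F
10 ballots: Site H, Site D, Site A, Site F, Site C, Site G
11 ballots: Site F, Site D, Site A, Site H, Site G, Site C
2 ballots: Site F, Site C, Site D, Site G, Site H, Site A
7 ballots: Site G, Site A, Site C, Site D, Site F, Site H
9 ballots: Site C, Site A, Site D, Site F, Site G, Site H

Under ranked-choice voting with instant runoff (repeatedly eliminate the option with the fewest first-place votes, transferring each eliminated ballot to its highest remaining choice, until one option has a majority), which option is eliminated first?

Round 1: Site F 13, Site H 10, Site C 9, Site A 8, Site G 7, Site D 0. Site D has the fewest and is eliminated.
Round 2: Site F 13, Site H 10, Site C 9, Site A 8, Site G 7. Site G has the fewest and is eliminated.
Round 3: Site A 15, Site F 13, Site H 10, Site C 9. Site C has the fewest and is eliminated.
Round 4: Site A 24, Site F 13, Site H 10. Site A has a majority.

Site D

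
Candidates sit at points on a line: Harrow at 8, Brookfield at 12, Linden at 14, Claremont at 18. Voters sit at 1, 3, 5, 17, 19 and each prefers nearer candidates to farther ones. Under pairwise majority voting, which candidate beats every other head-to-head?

Harrow

With single-peaked preferences on a line, the Condorcet winner is the candidate closest to the median voter.
The median voter (position 5) is closest to Harrow at 8.
Check: Harrow vs Linden — voters closer to Harrow: 3 of 5.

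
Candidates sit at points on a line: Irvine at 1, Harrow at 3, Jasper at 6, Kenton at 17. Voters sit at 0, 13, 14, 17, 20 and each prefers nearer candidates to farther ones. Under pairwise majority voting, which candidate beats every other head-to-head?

With single-peaked preferences on a line, the Condorcet winner is the candidate closest to the median voter.
The median voter (position 14) is closest to Kenton at 17.
Check: Kenton vs Irvine — voters closer to Kenton: 4 of 5.

Kenton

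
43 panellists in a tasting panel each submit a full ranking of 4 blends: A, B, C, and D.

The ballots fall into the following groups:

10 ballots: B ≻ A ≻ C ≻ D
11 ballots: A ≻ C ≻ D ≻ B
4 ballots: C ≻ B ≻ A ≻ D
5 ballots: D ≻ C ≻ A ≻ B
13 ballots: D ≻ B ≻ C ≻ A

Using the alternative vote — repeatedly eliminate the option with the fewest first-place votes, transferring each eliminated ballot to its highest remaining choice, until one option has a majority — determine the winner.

D

Round 1: D 18, A 11, B 10, C 4. C has the fewest and is eliminated.
Round 2: D 18, B 14, A 11. A has the fewest and is eliminated.
Round 3: D 29, B 14. D has a majority.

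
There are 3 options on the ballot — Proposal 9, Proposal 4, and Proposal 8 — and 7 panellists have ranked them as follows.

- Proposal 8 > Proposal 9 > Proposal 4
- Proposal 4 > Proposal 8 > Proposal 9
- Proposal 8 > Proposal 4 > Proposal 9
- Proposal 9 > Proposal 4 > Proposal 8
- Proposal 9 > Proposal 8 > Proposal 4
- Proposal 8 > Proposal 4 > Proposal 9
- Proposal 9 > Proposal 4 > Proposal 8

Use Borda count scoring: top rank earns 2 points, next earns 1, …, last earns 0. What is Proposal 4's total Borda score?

Borda scores:
  Proposal 9: 1 + 0 + 0 + 2 + 2 + 0 + 2 = 7
  Proposal 4: 0 + 2 + 1 + 1 + 0 + 1 + 1 = 6
  Proposal 8: 2 + 1 + 2 + 0 + 1 + 2 + 0 = 8

6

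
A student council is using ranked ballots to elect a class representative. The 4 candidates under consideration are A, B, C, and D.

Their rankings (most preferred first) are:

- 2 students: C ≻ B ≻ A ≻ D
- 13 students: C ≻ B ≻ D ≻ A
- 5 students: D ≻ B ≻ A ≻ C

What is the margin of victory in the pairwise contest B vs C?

Ballots ranking B above C: 5.
Ballots ranking C above B: 2+13 = 15.
C wins 15–5, a margin of 10.

10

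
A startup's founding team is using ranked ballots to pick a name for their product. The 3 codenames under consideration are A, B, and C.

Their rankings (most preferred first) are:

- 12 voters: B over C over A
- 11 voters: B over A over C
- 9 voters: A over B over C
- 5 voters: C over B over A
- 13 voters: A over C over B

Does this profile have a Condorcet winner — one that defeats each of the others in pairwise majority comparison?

Yes

Head-to-head results (50 voters total):
A vs B: B wins 28–22.
A vs C: A wins 33–17.
B vs C: B wins 32–18.
B beats each rival — A (28–22), C (32–18) — so B is the Condorcet winner.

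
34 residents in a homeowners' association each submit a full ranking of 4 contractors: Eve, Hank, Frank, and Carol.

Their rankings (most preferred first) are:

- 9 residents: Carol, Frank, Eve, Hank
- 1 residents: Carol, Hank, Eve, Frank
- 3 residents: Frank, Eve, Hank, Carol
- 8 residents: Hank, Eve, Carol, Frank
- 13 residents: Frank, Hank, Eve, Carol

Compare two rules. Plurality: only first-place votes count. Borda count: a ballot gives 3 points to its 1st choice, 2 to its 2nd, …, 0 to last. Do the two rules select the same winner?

Plurality first-place counts: Eve 0, Hank 8, Frank 16, Carol 10 → Frank.
Borda totals: Eve 45, Hank 55, Frank 66, Carol 38 → Frank.
The two rules agree on Frank.

Yes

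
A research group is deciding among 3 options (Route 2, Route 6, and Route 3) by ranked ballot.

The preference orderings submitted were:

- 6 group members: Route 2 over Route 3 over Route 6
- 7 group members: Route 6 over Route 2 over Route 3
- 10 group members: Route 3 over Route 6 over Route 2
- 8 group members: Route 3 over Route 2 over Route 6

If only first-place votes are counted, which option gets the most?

Route 3

First-place vote totals:
  Route 2: 6
  Route 6: 7
  Route 3: 18
Route 3 has the most first-place votes.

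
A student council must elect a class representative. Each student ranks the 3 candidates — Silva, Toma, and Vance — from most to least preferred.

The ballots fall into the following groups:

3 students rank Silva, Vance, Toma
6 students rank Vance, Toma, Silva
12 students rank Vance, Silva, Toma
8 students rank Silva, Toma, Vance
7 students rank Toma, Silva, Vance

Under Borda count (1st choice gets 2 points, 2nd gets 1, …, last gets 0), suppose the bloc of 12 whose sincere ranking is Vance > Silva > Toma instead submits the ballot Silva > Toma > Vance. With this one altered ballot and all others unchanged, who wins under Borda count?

Silva

Borda totals with the altered ballot: Silva 53, Toma 40, Vance 15.
The winner is unchanged: still Silva.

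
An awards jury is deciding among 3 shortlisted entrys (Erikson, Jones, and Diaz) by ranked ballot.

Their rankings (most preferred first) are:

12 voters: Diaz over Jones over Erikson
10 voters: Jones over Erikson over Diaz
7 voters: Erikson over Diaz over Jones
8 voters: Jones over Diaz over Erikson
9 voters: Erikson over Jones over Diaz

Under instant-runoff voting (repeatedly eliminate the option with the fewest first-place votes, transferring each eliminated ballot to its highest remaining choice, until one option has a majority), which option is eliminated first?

Diaz

Round 1: Jones 18, Erikson 16, Diaz 12. Diaz has the fewest and is eliminated.
Round 2: Jones 30, Erikson 16. Jones has a majority.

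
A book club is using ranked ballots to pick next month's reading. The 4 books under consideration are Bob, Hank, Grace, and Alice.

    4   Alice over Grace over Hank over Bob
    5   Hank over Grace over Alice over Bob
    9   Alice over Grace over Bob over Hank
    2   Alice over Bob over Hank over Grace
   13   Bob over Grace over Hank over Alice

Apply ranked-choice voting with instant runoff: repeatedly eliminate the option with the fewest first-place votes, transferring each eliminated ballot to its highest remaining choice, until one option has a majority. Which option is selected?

Alice

Round 1: Alice 15, Bob 13, Hank 5, Grace 0. Grace has the fewest and is eliminated.
Round 2: Alice 15, Bob 13, Hank 5. Hank has the fewest and is eliminated.
Round 3: Alice 20, Bob 13. Alice has a majority.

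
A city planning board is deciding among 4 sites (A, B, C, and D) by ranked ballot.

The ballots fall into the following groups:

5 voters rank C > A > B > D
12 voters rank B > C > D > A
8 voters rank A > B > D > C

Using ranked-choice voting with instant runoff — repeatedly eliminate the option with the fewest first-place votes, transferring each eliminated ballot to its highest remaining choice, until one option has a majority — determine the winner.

Round 1: B 12, A 8, C 5, D 0. D has the fewest and is eliminated.
Round 2: B 12, A 8, C 5. C has the fewest and is eliminated.
Round 3: A 13, B 12. A has a majority.

A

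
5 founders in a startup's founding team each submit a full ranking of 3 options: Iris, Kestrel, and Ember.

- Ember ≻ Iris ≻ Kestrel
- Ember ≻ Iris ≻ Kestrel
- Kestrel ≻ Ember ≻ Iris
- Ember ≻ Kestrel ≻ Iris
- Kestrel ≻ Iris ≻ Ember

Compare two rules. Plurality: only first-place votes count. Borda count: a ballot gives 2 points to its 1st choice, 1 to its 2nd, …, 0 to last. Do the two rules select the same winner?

Plurality first-place counts: Iris 0, Kestrel 2, Ember 3 → Ember.
Borda totals: Iris 3, Kestrel 5, Ember 7 → Ember.
The two rules agree on Ember.

Yes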